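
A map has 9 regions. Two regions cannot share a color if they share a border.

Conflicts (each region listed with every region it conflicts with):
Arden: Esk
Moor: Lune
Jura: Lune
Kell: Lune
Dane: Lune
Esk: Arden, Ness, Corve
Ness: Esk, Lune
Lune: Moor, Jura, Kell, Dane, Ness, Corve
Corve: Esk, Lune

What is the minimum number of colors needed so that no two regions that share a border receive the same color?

Esk and Corve conflict, so at least 2 colors are needed.
One proper 2-coloring: Arden=2, Moor=2, Jura=2, Kell=2, Dane=2, Esk=1, Ness=2, Lune=1, Corve=2. Every pair that conflicts lands in different colors.

2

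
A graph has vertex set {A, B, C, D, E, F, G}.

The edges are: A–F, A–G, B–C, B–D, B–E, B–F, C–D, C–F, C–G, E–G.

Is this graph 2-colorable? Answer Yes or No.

No

B, C, F are mutually adjacent, so at least 3 colors are needed.
So 2 colors are not enough.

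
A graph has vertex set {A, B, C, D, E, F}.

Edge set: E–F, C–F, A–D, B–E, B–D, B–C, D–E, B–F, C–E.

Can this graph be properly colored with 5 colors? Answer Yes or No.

Yes

The chromatic number is 4. B, C, E, F are mutually adjacent (a clique of size 4), so at least 4 colors are needed.
4 colors suffice: color 1 → {A, B}; color 2 → {E}; color 3 → {C, D}; color 4 → {F}.
Since 5 ≥ 4, a proper 5-coloring certainly exists.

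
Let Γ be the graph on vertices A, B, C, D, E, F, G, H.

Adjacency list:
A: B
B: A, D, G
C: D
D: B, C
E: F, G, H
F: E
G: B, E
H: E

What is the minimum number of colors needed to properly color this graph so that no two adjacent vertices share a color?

2

E and F are adjacent, so at least 2 colors are needed.
2 colors suffice: color 1 → {B, C, E}; color 2 → {A, D, F, G, H}. Each edge has distinct colors on its endpoints.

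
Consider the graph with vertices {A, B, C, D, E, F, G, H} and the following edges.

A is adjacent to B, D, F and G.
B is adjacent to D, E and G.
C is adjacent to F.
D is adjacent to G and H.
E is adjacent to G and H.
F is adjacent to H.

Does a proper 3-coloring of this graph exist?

A, B, D, G are pairwise adjacent (a clique of size 4), so at least 4 colors are needed.
So 3 colors are not enough.

No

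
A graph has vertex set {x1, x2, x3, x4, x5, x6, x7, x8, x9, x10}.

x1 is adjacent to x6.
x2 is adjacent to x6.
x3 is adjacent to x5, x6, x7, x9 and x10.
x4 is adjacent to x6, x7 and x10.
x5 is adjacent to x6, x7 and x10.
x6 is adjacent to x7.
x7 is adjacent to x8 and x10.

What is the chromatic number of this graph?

x3, x5, x7, x10 are pairwise adjacent (a clique of size 4), so at least 4 colors are needed.
4 colors suffice: color 1 → {x1, x2, x7, x9}; color 2 → {x6, x8, x10}; color 3 → {x3, x4}; color 4 → {x5}. No two adjacent vertices share a color.

4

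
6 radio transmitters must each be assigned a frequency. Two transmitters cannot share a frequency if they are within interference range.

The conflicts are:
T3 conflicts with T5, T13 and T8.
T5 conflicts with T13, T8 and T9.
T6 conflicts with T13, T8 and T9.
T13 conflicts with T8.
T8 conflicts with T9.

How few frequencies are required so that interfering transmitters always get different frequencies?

4

T3, T5, T13, T8 all conflict with each other, so at least 4 frequencies are needed.
4 frequencies suffice: frequency 1 → {T8}; frequency 2 → {T13, T9}; frequency 3 → {T5, T6}; frequency 4 → {T3}. Every pair that conflicts lands in different frequencies.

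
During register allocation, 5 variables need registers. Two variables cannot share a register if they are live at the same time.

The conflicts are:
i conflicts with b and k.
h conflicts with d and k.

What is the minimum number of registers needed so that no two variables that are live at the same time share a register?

i and k conflict, so at least 2 registers are needed.
A valid assignment using 2 registers: i=1, h=1, b=2, d=2, k=2. No two conflicting variables share a register.

2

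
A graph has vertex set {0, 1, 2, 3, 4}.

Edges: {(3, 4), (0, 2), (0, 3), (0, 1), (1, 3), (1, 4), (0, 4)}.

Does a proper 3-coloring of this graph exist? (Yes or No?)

No

0, 1, 3, 4 are mutually adjacent (a clique of size 4), so at least 4 colors are needed.
So 3 colors are not enough.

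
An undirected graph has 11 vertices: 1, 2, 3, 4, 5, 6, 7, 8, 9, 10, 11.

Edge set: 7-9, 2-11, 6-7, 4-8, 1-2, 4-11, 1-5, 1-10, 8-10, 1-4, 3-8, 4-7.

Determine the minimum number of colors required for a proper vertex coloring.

2

4 and 8 are adjacent, so at least 2 colors are needed.
A valid assignment using 2 colors: 1=b, 2=a, 3=a, 4=a, 5=a, 6=a, 7=b, 8=b, 9=a, 10=a, 11=b. Every edge joins two different colors.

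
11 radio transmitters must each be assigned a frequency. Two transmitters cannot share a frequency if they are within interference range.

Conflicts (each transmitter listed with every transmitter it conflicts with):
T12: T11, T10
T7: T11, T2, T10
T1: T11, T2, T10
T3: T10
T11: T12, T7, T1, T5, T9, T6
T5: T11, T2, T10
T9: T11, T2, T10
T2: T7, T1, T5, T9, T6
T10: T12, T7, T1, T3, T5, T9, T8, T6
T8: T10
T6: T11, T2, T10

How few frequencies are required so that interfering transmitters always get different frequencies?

T10 and T8 conflict, so at least 2 frequencies are needed.
2 frequencies suffice: T12=2, T7=2, T1=2, T3=2, T11=1, T5=2, T9=2, T2=1, T10=1, T8=2, T6=2. No two conflicting transmitters share a frequency.

2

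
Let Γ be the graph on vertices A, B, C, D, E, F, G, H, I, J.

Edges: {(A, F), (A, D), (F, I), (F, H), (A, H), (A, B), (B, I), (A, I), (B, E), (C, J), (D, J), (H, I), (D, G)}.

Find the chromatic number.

4

A, F, H, I are pairwise adjacent (a clique of size 4), so at least 4 colors are needed.
4 colors suffice: color 1 → {A, E, G, J}; color 2 → {C, D, I}; color 3 → {B, H}; color 4 → {F}. Every edge joins two different colors.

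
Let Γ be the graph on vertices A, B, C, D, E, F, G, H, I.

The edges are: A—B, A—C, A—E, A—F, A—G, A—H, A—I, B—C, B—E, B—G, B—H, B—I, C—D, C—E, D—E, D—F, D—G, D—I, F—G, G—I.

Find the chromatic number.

A, B, G, I form a clique, so at least 4 colors are needed.
4 colors suffice: A=red, B=blue, C=yellow, D=red, E=green, F=blue, G=green, H=green, I=yellow. Each edge has distinct colors on its endpoints.

4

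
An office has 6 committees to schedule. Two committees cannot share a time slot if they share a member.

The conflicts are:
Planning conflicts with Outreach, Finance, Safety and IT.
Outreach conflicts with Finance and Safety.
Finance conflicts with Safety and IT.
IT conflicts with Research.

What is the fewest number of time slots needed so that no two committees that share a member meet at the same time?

Planning, Outreach, Finance, Safety all conflict with each other, so at least 4 time slots are needed.
4 time slots suffice: time slot 1 → {Finance, Research}; time slot 2 → {Planning}; time slot 3 → {Outreach, IT}; time slot 4 → {Safety}. No two conflicting committees share a time slot.

4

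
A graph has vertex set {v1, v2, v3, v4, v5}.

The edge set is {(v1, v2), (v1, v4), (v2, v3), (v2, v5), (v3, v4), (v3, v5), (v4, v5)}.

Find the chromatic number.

3

v3, v4, v5 are pairwise adjacent, so at least 3 colors are needed.
One proper 3-coloring: v1=2, v2=1, v3=2, v4=1, v5=3. Every edge joins two different colors.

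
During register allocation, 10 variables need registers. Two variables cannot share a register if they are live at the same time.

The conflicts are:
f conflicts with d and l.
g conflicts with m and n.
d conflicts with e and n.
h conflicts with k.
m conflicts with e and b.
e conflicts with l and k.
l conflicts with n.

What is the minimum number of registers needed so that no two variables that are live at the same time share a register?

3

The cycle n-g-m-e-d-n has odd length 5, so it cannot be 2-colored; at least 3 registers are needed.
3 registers suffice: register 1 → {f, h, e, b, n}; register 2 → {d, m, l, k}; register 3 → {g}. Every pair that conflicts lands in different registers.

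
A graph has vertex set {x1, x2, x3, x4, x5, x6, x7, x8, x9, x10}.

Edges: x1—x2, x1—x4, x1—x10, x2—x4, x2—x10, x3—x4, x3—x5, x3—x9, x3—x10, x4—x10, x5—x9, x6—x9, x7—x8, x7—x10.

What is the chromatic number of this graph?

4

x1, x2, x4, x10 are mutually adjacent (a clique of size 4), so at least 4 colors are needed.
A valid assignment using 4 colors: x1=2, x2=4, x3=2, x4=3, x5=3, x6=2, x7=2, x8=1, x9=1, x10=1. Every edge joins two different colors.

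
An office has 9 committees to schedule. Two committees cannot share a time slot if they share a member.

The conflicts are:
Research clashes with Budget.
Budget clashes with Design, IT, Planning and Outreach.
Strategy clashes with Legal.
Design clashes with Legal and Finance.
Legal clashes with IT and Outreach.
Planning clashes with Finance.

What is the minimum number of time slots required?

Legal and IT conflict, so at least 2 time slots are needed.
A valid assignment using 2 time slots: Research=2, Budget=1, Strategy=2, Design=2, Legal=1, IT=2, Planning=2, Outreach=2, Finance=1. Every pair that conflicts lands in different time slots.

2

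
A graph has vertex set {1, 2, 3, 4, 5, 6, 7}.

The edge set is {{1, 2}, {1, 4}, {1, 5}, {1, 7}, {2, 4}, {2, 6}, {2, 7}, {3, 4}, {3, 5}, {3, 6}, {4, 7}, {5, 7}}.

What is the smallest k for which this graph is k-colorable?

4

1, 2, 4, 7 are pairwise adjacent (a clique of size 4), so at least 4 colors are needed.
4 colors suffice: color a → {1, 3}; color b → {2, 5}; color c → {6, 7}; color d → {4}. Every edge joins two different colors.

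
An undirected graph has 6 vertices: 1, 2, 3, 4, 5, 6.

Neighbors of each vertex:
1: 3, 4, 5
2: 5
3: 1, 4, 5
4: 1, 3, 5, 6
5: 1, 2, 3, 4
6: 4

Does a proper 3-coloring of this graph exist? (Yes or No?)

1, 3, 4, 5 form a clique, so at least 4 colors are needed.
So 3 colors are not enough.

No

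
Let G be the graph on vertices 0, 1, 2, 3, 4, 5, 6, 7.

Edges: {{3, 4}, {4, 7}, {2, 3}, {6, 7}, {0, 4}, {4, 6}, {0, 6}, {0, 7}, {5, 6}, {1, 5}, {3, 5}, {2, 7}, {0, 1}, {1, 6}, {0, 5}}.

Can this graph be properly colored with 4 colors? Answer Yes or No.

Yes

The chromatic number is 4. 0, 4, 6, 7 are mutually adjacent (a clique of size 4), so at least 4 colors are needed.
4 colors suffice: color a → {3, 6}; color b → {0, 2}; color c → {5, 7}; color d → {1, 4}.
That is already a proper 4-coloring.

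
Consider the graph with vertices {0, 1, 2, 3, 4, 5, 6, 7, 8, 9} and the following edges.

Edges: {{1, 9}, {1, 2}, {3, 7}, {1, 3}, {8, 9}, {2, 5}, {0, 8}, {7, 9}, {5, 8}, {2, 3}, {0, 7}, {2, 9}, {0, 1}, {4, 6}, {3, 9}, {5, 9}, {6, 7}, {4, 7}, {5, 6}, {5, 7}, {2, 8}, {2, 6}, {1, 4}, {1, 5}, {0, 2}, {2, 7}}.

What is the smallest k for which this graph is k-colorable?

1, 2, 5, 9 are mutually adjacent (a clique of size 4), so at least 4 colors are needed.
A valid assignment using 4 colors: 0=c, 1=b, 2=a, 3=c, 4=a, 5=c, 6=d, 7=b, 8=b, 9=d. Each edge has distinct colors on its endpoints.

4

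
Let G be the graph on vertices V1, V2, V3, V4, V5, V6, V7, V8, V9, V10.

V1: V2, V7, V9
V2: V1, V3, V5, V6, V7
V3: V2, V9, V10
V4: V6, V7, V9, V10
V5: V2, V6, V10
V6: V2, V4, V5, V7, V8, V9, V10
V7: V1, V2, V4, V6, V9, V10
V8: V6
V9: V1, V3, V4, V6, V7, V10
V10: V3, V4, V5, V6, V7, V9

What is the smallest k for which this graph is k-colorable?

V4, V6, V7, V9, V10 are mutually adjacent (a clique of size 5), so at least 5 colors are needed.
5 colors suffice: color 1 → {V1, V3, V6}; color 2 → {V2, V8, V10}; color 3 → {V5, V7}; color 4 → {V9}; color 5 → {V4}. Each edge has distinct colors on its endpoints.

5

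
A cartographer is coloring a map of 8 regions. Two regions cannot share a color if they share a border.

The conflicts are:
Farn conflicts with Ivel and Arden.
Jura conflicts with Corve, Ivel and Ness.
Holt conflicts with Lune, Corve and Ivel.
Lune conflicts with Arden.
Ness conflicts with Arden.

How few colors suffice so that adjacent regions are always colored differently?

3

The cycle Ness-Jura-Ivel-Farn-Arden-Ness has odd length 5, so it cannot be 2-colored; at least 3 colors are needed.
A valid assignment using 3 colors: Farn=2, Jura=2, Holt=2, Lune=3, Corve=1, Ivel=1, Ness=3, Arden=1. No two conflicting regions share a color.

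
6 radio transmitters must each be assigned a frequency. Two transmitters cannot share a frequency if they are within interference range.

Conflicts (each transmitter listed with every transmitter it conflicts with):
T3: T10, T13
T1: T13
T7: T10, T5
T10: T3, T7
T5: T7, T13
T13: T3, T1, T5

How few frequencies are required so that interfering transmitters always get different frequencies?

3

The cycle T7-T10-T3-T13-T5-T7 has odd length 5, so it cannot be 2-colored; at least 3 frequencies are needed.
A valid assignment using 3 frequencies: T3=2, T1=2, T7=3, T10=1, T5=2, T13=1. Every pair that conflicts lands in different frequencies.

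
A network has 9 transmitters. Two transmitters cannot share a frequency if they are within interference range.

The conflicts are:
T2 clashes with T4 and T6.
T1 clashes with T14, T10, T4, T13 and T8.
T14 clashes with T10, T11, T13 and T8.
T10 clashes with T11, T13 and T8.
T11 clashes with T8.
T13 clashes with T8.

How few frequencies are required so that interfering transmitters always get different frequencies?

5

T1, T14, T10, T13, T8 all conflict with each other, so at least 5 frequencies are needed.
A valid assignment using 5 frequencies: T2=1, T1=1, T14=4, T10=2, T11=1, T4=2, T13=5, T8=3, T6=2. No two conflicting transmitters share a frequency.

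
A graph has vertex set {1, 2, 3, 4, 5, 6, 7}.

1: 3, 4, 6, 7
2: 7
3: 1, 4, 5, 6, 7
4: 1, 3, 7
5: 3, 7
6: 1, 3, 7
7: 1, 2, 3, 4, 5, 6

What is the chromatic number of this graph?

1, 3, 4, 7 are mutually adjacent (a clique of size 4), so at least 4 colors are needed.
4 colors suffice: color a → {7}; color b → {2, 3}; color c → {1, 5}; color d → {4, 6}. Every edge joins two different colors.

4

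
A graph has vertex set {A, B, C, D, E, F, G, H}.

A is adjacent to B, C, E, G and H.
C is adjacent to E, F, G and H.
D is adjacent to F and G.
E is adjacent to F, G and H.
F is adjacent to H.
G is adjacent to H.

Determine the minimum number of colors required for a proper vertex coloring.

A, C, E, G, H are pairwise adjacent (a clique of size 5), so at least 5 colors are needed.
5 colors suffice: color 1 → {B, F, G}; color 2 → {C, D}; color 3 → {E}; color 4 → {H}; color 5 → {A}. Every edge joins two different colors.

5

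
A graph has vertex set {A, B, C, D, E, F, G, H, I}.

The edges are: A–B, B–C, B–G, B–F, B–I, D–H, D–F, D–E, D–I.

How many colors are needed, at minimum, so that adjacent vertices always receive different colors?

A and B are adjacent, so at least 2 colors are needed.
2 colors suffice: A=2, B=1, C=2, D=1, E=2, F=2, G=2, H=2, I=2. Each edge has distinct colors on its endpoints.

2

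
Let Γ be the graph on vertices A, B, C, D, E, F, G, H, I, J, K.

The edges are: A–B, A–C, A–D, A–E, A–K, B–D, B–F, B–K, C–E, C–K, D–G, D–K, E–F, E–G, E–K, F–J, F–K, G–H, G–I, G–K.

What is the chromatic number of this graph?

4

A, C, E, K form a clique, so at least 4 colors are needed.
One proper 4-coloring: A=2, B=4, C=4, D=3, E=3, F=2, G=2, H=1, I=1, J=1, K=1. No two adjacent vertices share a color.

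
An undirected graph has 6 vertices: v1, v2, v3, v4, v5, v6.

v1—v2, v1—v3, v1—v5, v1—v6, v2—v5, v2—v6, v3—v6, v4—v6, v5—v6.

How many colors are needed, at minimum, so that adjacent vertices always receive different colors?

4

v1, v2, v5, v6 are mutually adjacent (a clique of size 4), so at least 4 colors are needed.
One proper 4-coloring: v1=2, v2=4, v3=3, v4=2, v5=3, v6=1. Every edge joins two different colors.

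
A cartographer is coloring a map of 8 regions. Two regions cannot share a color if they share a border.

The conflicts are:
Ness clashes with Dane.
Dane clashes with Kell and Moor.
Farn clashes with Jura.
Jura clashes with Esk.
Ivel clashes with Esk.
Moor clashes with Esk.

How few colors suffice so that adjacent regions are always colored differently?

2

Moor and Esk conflict, so at least 2 colors are needed.
2 colors suffice: color 1 → {Dane, Farn, Esk}; color 2 → {Ness, Jura, Ivel, Kell, Moor}. No two conflicting regions share a color.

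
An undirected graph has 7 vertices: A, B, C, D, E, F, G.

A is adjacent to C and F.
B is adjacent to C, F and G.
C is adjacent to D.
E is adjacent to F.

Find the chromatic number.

2

B and F are adjacent, so at least 2 colors are needed.
2 colors suffice: color red → {C, F, G}; color blue → {A, B, D, E}. No two adjacent vertices share a color.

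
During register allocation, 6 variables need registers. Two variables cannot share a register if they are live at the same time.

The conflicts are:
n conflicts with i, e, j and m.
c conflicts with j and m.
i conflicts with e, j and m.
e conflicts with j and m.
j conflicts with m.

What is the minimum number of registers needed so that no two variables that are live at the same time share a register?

n, i, e, j, m pairwise conflict, so at least 5 registers are needed.
A valid assignment using 5 registers: n=3, c=3, i=4, e=5, j=2, m=1. Every pair that conflicts lands in different registers.

5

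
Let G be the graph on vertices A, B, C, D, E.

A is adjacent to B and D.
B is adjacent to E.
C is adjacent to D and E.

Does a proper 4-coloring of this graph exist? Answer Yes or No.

The chromatic number is 3. The cycle A-B-E-C-D-A has odd length 5, so it cannot be 2-colored; at least 3 colors are needed.
3 colors suffice: color 1 → {A, E}; color 2 → {B, C}; color 3 → {D}.
Since 4 ≥ 3, a proper 4-coloring certainly exists.

Yes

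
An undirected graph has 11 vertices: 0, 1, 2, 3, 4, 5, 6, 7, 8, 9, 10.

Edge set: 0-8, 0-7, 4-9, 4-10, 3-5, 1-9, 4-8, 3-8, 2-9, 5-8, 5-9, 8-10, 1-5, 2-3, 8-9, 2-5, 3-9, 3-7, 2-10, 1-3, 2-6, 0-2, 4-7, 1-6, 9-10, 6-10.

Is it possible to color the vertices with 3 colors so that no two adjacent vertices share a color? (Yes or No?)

4, 8, 9, 10 are pairwise adjacent (a clique of size 4), so at least 4 colors are needed.
So 3 colors are not enough.

No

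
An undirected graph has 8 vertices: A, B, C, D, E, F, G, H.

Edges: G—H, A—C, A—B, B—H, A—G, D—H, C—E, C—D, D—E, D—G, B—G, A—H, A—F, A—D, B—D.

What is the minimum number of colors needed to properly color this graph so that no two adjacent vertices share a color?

5

A, B, D, G, H form a clique, so at least 5 colors are needed.
5 colors suffice: A=blue, B=yellow, C=green, D=red, E=blue, F=red, G=purple, H=green. Each edge has distinct colors on its endpoints.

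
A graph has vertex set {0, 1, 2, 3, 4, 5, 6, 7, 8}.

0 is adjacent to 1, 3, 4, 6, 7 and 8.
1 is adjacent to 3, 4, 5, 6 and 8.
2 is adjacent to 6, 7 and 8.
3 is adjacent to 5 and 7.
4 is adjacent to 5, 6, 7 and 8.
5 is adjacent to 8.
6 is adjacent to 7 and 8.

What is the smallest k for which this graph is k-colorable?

0, 1, 4, 6, 8 are mutually adjacent (a clique of size 5), so at least 5 colors are needed.
5 colors suffice: color red → {1, 7}; color blue → {0, 2, 5}; color green → {3, 4}; color yellow → {8}; color purple → {6}. Every edge joins two different colors.

5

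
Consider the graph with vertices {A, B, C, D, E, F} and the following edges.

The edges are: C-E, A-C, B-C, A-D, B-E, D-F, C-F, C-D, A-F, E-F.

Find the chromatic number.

4

A, C, D, F are pairwise adjacent (a clique of size 4), so at least 4 colors are needed.
4 colors suffice: color red → {C}; color blue → {B, F}; color green → {A, E}; color yellow → {D}. Every edge joins two different colors.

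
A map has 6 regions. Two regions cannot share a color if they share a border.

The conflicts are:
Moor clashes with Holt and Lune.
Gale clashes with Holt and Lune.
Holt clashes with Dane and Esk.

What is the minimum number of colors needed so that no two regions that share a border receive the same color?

2

Gale and Lune conflict, so at least 2 colors are needed.
One proper 2-coloring: Moor=2, Gale=2, Holt=1, Dane=2, Esk=2, Lune=1. Every pair that conflicts lands in different colors.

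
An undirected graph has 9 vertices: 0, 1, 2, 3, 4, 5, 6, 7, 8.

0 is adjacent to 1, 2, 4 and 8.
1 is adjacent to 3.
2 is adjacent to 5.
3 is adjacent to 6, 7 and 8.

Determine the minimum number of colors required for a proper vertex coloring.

3 and 8 are adjacent, so at least 2 colors are needed.
A valid assignment using 2 colors: 0=a, 1=b, 2=b, 3=a, 4=b, 5=a, 6=b, 7=b, 8=b. Each edge has distinct colors on its endpoints.

2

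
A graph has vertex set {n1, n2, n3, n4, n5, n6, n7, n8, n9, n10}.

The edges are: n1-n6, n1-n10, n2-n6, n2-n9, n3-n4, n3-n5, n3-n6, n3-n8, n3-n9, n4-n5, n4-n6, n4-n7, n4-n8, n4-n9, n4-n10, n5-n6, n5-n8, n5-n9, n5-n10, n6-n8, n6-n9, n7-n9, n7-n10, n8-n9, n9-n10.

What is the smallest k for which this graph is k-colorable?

6

n3, n4, n5, n6, n8, n9 are mutually adjacent (a clique of size 6), so at least 6 colors are needed.
6 colors suffice: n1=1, n2=2, n3=5, n4=2, n5=4, n6=3, n7=4, n8=6, n9=1, n10=3. Every edge joins two different colors.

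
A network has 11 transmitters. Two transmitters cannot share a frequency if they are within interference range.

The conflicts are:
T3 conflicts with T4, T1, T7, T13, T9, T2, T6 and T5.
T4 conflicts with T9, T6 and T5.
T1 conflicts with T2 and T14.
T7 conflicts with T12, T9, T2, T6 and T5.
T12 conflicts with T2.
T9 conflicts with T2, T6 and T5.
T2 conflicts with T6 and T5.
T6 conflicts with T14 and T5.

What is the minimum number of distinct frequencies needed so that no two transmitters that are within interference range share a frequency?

T3, T7, T9, T2, T6, T5 all conflict with each other, so at least 6 frequencies are needed.
6 frequencies suffice: frequency 1 → {T3, T12, T14}; frequency 2 → {T4, T13, T2}; frequency 3 → {T1, T6}; frequency 4 → {T7}; frequency 5 → {T5}; frequency 6 → {T9}. No two conflicting transmitters share a frequency.

6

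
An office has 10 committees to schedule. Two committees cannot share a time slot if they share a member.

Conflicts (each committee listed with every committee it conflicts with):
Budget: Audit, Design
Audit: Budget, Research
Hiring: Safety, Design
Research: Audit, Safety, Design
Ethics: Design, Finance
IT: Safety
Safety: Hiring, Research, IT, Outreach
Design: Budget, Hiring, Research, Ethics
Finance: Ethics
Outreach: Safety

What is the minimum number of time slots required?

Hiring and Design conflict, so at least 2 time slots are needed.
A valid assignment using 2 time slots: Budget=2, Audit=1, Hiring=2, Research=2, Ethics=2, IT=2, Safety=1, Design=1, Finance=1, Outreach=2. Each listed conflict is separated.

2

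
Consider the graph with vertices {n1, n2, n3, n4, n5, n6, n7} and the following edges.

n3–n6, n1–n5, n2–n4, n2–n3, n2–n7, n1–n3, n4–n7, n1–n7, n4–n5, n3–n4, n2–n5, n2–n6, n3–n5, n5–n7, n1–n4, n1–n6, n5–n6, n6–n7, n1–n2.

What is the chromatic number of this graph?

5

n1, n2, n3, n4, n5 are mutually adjacent (a clique of size 5), so at least 5 colors are needed.
5 colors suffice: color 1 → {n5}; color 2 → {n2}; color 3 → {n1}; color 4 → {n3, n7}; color 5 → {n4, n6}. Each edge has distinct colors on its endpoints.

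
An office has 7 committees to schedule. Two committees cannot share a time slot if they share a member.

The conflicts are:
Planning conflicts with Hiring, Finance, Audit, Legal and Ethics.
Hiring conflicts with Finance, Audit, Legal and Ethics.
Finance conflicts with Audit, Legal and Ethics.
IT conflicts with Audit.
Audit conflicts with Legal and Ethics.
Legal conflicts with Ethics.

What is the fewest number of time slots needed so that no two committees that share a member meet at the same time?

6

Planning, Hiring, Finance, Audit, Legal, Ethics pairwise conflict, so at least 6 time slots are needed.
6 time slots suffice: time slot 1 → {Audit}; time slot 2 → {Planning, IT}; time slot 3 → {Legal}; time slot 4 → {Hiring}; time slot 5 → {Finance}; time slot 6 → {Ethics}. Each listed conflict is separated.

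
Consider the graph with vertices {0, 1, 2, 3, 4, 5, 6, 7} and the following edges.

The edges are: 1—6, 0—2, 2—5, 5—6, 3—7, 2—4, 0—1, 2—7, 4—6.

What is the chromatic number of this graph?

The cycle 6-1-0-2-4-6 has odd length 5, so it cannot be 2-colored; at least 3 colors are needed.
3 colors suffice: color a → {2, 3, 6}; color b → {0, 4, 5, 7}; color c → {1}. No two adjacent vertices share a color.

3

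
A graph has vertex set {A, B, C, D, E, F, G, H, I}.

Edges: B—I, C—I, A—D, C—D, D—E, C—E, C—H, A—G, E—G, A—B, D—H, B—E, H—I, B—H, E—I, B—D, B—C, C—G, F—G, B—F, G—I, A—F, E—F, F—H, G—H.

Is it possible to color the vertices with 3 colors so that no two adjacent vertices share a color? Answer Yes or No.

B, C, H, I form a clique, so at least 4 colors are needed.
So 3 colors are not enough.

No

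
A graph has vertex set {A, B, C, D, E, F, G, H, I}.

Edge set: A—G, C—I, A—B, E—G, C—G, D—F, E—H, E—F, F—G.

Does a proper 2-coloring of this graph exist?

No

E, F, G are pairwise adjacent, so at least 3 colors are needed.
So 2 colors are not enough.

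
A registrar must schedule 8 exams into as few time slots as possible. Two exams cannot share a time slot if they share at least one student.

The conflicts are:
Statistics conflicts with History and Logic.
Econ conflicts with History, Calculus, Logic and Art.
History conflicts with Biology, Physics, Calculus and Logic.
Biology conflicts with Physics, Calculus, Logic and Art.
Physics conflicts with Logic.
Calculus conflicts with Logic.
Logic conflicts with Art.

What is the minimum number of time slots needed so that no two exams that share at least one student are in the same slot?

Econ, History, Calculus, Logic are mutually in conflict, so at least 4 time slots are needed.
4 time slots suffice: time slot 1 → {Logic}; time slot 2 → {History, Art}; time slot 3 → {Statistics, Econ, Biology}; time slot 4 → {Physics, Calculus}. Each listed conflict is separated.

4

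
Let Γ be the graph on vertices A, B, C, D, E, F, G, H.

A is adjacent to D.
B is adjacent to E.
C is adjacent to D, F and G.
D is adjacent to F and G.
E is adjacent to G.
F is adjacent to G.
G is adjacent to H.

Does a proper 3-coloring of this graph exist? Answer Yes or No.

C, D, F, G form a clique, so at least 4 colors are needed.
So 3 colors are not enough.

No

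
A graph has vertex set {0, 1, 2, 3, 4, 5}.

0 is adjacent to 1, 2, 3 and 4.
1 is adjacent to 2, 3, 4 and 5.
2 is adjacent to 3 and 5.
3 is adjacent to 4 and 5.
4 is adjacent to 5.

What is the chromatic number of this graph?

4

1, 3, 4, 5 are pairwise adjacent (a clique of size 4), so at least 4 colors are needed.
4 colors suffice: color red → {3}; color blue → {1}; color green → {0, 5}; color yellow → {2, 4}. Every edge joins two different colors.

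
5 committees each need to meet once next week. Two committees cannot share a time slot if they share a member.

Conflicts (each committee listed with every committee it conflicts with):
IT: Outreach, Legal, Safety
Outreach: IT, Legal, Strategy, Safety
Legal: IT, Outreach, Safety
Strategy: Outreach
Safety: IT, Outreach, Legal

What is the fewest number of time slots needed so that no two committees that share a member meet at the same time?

IT, Outreach, Legal, Safety all conflict with each other, so at least 4 time slots are needed.
4 time slots suffice: IT=2, Outreach=1, Legal=4, Strategy=2, Safety=3. Each listed conflict is separated.

4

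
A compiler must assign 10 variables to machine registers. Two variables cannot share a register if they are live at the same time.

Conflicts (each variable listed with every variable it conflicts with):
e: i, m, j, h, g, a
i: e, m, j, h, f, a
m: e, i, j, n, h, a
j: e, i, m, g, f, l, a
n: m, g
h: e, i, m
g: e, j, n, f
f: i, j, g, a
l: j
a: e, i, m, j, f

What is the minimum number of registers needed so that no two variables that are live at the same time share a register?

e, i, m, j, a are mutually in conflict, so at least 5 registers are needed.
5 registers suffice: register 1 → {j, n, h}; register 2 → {i, g, l}; register 3 → {e, f}; register 4 → {m}; register 5 → {a}. No two conflicting variables share a register.

5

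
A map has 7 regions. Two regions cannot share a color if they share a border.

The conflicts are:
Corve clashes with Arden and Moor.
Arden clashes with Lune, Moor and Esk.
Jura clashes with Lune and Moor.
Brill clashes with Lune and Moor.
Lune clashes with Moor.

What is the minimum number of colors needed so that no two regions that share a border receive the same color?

3

Jura, Lune, Moor pairwise conflict, so at least 3 colors are needed.
3 colors suffice: color 1 → {Moor, Esk}; color 2 → {Corve, Lune}; color 3 → {Arden, Jura, Brill}. No two conflicting regions share a color.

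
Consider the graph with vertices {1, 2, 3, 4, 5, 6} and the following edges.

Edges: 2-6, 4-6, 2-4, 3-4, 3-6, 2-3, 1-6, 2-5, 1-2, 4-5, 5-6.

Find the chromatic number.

4

2, 4, 5, 6 are mutually adjacent (a clique of size 4), so at least 4 colors are needed.
One proper 4-coloring: 1=c, 2=a, 3=d, 4=c, 5=d, 6=b. No two adjacent vertices share a color.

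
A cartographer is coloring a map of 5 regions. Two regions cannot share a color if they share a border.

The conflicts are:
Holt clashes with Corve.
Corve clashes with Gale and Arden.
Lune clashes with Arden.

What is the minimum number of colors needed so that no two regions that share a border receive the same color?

Holt and Corve conflict, so at least 2 colors are needed.
2 colors suffice: color 1 → {Corve, Lune}; color 2 → {Holt, Gale, Arden}. Each listed conflict is separated.

2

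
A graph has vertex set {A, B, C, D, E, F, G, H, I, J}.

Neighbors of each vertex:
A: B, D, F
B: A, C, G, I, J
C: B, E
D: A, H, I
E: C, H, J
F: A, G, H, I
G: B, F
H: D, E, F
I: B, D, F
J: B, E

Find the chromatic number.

2

B and G are adjacent, so at least 2 colors are needed.
A valid assignment using 2 colors: A=2, B=1, C=2, D=1, E=1, F=1, G=2, H=2, I=2, J=2. Every edge joins two different colors.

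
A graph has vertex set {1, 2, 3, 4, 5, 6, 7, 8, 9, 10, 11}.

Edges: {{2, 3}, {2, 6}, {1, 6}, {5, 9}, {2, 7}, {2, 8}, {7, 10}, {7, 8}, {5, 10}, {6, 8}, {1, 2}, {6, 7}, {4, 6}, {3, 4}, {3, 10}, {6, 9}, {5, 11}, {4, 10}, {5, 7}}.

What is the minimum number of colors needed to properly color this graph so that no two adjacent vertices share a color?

4

2, 6, 7, 8 form a clique, so at least 4 colors are needed.
4 colors suffice: color red → {6, 10, 11}; color blue → {1, 4, 7, 9}; color green → {2, 5}; color yellow → {3, 8}. Each edge has distinct colors on its endpoints.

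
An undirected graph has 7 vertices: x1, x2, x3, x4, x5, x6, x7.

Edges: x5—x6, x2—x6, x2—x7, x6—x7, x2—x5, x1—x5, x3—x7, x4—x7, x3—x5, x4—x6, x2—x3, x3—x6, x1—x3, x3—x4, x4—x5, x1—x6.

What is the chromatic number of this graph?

4

x1, x3, x5, x6 are mutually adjacent (a clique of size 4), so at least 4 colors are needed.
A valid assignment using 4 colors: x1=4, x2=4, x3=1, x4=4, x5=3, x6=2, x7=3. No two adjacent vertices share a color.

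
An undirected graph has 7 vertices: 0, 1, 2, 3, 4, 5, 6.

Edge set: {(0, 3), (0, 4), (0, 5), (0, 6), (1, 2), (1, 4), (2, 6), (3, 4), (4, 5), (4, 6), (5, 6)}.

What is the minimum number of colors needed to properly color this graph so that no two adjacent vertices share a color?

4

0, 4, 5, 6 form a clique, so at least 4 colors are needed.
One proper 4-coloring: 0=c, 1=b, 2=a, 3=b, 4=a, 5=d, 6=b. No two adjacent vertices share a color.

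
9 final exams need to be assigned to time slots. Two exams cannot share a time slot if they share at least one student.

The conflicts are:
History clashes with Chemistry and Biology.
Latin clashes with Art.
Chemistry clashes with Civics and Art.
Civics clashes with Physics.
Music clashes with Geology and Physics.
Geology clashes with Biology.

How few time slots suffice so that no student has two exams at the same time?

3

The cycle Chemistry-History-Biology-Geology-Music-Physics-Civics-Chemistry has odd length 7, so it cannot be 2-colored; at least 3 time slots are needed.
Using 3 time slots: History=3, Latin=1, Chemistry=1, Civics=2, Music=2, Art=2, Geology=1, Physics=1, Biology=2. No two conflicting exams share a time slot.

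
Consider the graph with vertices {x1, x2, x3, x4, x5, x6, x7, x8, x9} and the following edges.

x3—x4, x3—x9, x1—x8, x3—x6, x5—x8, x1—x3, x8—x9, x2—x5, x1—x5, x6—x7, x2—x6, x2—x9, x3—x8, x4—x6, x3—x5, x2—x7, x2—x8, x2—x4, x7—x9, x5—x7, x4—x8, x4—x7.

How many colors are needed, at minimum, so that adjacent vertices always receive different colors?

x1, x3, x5, x8 are mutually adjacent (a clique of size 4), so at least 4 colors are needed.
4 colors suffice: color 1 → {x2, x3}; color 2 → {x7, x8}; color 3 → {x4, x5, x9}; color 4 → {x1, x6}. No two adjacent vertices share a color.

4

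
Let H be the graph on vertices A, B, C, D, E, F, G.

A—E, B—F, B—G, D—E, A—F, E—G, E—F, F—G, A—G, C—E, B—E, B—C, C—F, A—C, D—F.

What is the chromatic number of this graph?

4

A, E, F, G are pairwise adjacent (a clique of size 4), so at least 4 colors are needed.
4 colors suffice: color 1 → {F}; color 2 → {E}; color 3 → {C, D, G}; color 4 → {A, B}. No two adjacent vertices share a color.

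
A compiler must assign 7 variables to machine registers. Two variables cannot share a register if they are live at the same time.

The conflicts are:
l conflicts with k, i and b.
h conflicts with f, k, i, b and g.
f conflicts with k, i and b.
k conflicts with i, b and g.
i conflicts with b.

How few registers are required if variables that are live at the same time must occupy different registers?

h, f, k, i, b all conflict with each other, so at least 5 registers are needed.
5 registers suffice: register 1 → {k}; register 2 → {l, h}; register 3 → {i, g}; register 4 → {b}; register 5 → {f}. Every pair that conflicts lands in different registers.

5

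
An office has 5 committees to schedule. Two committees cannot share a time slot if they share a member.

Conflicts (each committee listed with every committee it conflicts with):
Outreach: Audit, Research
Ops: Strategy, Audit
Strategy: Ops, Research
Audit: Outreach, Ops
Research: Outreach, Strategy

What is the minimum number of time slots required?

The cycle Audit-Ops-Strategy-Research-Outreach-Audit has odd length 5, so it cannot be 2-colored; at least 3 time slots are needed.
3 time slots suffice: time slot 1 → {Outreach, Strategy}; time slot 2 → {Ops, Research}; time slot 3 → {Audit}. Every pair that conflicts lands in different time slots.

3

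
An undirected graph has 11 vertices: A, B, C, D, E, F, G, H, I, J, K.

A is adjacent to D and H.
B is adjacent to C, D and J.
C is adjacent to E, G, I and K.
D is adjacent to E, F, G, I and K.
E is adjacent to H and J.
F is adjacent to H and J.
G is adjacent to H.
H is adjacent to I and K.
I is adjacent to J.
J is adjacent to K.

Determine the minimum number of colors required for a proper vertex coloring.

2

H and K are adjacent, so at least 2 colors are needed.
2 colors suffice: color 1 → {C, D, H, J}; color 2 → {A, B, E, F, G, I, K}. No two adjacent vertices share a color.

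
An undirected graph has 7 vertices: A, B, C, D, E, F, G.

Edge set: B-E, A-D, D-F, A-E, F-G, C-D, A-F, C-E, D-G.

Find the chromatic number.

D, F, G are mutually adjacent, so at least 3 colors are needed.
One proper 3-coloring: A=green, B=blue, C=blue, D=red, E=red, F=blue, G=green. No two adjacent vertices share a color.

3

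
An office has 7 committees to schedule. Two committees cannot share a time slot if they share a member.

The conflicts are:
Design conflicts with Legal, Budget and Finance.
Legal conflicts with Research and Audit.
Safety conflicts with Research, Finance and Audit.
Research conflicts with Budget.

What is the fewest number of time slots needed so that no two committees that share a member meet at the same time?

The cycle Design-Budget-Research-Safety-Finance-Design has odd length 5, so it cannot be 2-colored; at least 3 time slots are needed.
Using 3 time slots: Design=1, Legal=2, Safety=2, Research=1, Budget=2, Finance=3, Audit=1. Each listed conflict is separated.

3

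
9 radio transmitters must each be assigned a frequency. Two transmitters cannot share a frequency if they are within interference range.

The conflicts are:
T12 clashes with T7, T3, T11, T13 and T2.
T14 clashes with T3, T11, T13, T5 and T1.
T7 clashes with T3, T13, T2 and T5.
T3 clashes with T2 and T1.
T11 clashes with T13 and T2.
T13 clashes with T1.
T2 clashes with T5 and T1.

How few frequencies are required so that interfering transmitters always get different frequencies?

4

T12, T7, T3, T2 pairwise conflict, so at least 4 frequencies are needed.
A valid assignment using 4 frequencies: T12=4, T14=1, T7=2, T3=3, T11=2, T13=3, T2=1, T5=3, T1=2. Each listed conflict is separated.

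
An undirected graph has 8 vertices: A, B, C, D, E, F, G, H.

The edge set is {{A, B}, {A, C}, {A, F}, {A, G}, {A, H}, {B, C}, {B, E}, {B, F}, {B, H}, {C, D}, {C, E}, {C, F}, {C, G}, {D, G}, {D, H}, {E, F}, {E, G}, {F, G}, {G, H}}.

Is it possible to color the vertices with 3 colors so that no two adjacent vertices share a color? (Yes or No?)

No

A, C, F, G are mutually adjacent (a clique of size 4), so at least 4 colors are needed.
So 3 colors are not enough.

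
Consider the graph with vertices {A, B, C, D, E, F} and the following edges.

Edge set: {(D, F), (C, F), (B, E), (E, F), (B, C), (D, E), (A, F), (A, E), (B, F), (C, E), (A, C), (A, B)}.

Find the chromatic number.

5

A, B, C, E, F are mutually adjacent (a clique of size 5), so at least 5 colors are needed.
One proper 5-coloring: A=yellow, B=green, C=purple, D=green, E=red, F=blue. No two adjacent vertices share a color.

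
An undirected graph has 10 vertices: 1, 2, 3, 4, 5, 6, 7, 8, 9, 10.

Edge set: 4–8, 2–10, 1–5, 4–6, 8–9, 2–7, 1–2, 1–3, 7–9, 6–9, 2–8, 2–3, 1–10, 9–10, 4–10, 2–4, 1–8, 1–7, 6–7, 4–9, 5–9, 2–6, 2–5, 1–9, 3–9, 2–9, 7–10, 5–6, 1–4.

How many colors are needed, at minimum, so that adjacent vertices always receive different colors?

1, 2, 7, 9, 10 are pairwise adjacent (a clique of size 5), so at least 5 colors are needed.
5 colors suffice: color red → {2}; color blue → {9}; color green → {1, 6}; color yellow → {3, 4, 5, 7}; color purple → {8, 10}. Every edge joins two different colors.

5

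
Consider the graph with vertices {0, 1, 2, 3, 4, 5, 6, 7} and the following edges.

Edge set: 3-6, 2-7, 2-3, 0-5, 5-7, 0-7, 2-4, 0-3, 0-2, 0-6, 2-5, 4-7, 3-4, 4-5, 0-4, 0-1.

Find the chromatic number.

5

0, 2, 4, 5, 7 are mutually adjacent (a clique of size 5), so at least 5 colors are needed.
A valid assignment using 5 colors: 0=a, 1=b, 2=c, 3=d, 4=b, 5=d, 6=b, 7=e. Each edge has distinct colors on its endpoints.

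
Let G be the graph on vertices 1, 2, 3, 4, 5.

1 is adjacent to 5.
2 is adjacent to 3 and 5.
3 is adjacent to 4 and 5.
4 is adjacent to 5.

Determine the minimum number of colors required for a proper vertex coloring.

2, 3, 5 are pairwise adjacent, so at least 3 colors are needed.
3 colors suffice: color a → {5}; color b → {1, 3}; color c → {2, 4}. Every edge joins two different colors.

3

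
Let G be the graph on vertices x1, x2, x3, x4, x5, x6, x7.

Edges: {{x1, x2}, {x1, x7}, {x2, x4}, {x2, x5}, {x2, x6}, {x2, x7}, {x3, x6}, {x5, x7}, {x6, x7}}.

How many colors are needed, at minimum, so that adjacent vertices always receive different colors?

x1, x2, x7 are pairwise adjacent, so at least 3 colors are needed.
3 colors suffice: color R → {x2, x3}; color B → {x4, x7}; color G → {x1, x5, x6}. No two adjacent vertices share a color.

3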